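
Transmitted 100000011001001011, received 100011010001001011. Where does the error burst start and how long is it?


XOR: 000011001000000000

Burst at position 4, length 5


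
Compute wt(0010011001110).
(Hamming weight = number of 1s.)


Counting 1s in 0010011001110

6


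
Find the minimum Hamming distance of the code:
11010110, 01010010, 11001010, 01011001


Comparing all pairs, minimum distance: 2
Can detect 1 errors, correct 0 errors

2


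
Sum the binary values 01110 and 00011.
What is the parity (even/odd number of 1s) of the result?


01110 = 14
00011 = 3
Sum = 17 = 10001
1s count = 2

even parity (2 ones in 10001)


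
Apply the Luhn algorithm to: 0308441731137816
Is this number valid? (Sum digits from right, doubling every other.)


Luhn sum = 65
65 mod 10 = 5

Invalid (Luhn sum mod 10 = 5)


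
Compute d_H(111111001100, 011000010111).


XOR: 100111011011
Count of 1s: 8

8


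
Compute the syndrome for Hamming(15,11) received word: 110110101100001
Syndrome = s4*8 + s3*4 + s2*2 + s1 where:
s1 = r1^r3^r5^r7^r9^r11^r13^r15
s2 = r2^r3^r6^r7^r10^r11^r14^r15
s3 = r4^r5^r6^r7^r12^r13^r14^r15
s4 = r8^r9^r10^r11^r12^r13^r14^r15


s1=1, s2=0, s3=0, s4=1

Syndrome = 9 (error at position 9)


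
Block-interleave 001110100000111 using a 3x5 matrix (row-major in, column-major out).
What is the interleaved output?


Matrix:
  00111
  01000
  00111
Read columns: 000010101101101

000010101101101


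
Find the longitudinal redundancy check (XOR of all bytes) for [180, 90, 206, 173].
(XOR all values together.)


XOR chain: 180 ^ 90 ^ 206 ^ 173 = 141

141


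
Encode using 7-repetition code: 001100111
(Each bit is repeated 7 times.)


Each bit -> 7 copies

000000000000001111111111111100000000000000111111111111111111111


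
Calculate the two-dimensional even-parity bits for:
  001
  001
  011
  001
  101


Row parities: 11010
Column parities: 111

Row P: 11010, Col P: 111, Corner: 1


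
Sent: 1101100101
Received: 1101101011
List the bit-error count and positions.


XOR: 0000001110

3 error(s) at position(s): 6, 7, 8


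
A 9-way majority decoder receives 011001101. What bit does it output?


Ones: 5 out of 9
Threshold: 5

1 (5/9 voted 1)


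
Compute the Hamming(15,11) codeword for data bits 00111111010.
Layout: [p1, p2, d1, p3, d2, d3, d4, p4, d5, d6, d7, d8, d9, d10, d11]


Parity bits: p1=1, p2=1, p3=0, p4=1

110001111111010


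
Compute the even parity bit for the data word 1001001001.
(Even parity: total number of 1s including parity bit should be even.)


Number of 1s in data: 4
Parity bit: 0

0


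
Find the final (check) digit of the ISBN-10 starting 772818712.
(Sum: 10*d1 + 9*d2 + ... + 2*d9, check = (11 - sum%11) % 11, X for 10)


Weighted sum: 286
286 mod 11 = 0

Check digit: 0


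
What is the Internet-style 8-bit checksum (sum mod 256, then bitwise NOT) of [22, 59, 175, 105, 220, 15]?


Sum = 596 mod 256 = 84
Complement = 171

171


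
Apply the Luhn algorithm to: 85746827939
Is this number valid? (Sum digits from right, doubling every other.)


Luhn sum = 68
68 mod 10 = 8

Invalid (Luhn sum mod 10 = 8)


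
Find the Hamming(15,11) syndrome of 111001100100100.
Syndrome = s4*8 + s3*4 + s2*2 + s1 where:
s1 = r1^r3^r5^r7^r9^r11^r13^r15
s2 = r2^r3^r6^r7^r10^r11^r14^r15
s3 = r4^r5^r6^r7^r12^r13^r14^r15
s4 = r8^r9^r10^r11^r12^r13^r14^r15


s1=0, s2=1, s3=1, s4=0

Syndrome = 6 (error at position 6)


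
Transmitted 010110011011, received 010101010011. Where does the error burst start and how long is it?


XOR: 000011001000

Burst at position 4, length 5


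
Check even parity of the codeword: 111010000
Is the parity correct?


Number of 1s: 4

Yes, parity is correct (4 ones)


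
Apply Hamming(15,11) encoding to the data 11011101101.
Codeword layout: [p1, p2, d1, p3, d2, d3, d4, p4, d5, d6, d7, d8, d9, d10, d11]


Parity bits: p1=0, p2=0, p3=1, p4=1

001110111101101


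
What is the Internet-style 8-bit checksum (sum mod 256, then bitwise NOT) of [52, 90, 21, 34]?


Sum = 197 mod 256 = 197
Complement = 58

58


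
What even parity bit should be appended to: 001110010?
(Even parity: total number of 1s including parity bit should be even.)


Number of 1s in data: 4
Parity bit: 0

0


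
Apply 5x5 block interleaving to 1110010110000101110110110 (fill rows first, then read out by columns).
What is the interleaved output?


Matrix:
  11100
  10110
  00010
  11101
  10110
Read columns: 1101110010110110110100010

1101110010110110110100010


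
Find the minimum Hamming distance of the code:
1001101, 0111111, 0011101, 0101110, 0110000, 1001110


Comparing all pairs, minimum distance: 2
Can detect 1 errors, correct 0 errors

2


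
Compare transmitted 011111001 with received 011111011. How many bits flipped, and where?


XOR: 000000010

1 error(s) at position(s): 7


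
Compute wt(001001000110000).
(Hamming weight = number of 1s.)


Counting 1s in 001001000110000

4


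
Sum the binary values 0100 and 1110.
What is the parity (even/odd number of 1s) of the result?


0100 = 4
1110 = 14
Sum = 18 = 10010
1s count = 2

even parity (2 ones in 10010)


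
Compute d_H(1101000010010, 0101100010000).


XOR: 1000100000010
Count of 1s: 3

3


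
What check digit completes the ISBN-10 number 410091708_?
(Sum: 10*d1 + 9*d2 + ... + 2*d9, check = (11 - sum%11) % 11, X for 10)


Weighted sum: 152
152 mod 11 = 9

Check digit: 2


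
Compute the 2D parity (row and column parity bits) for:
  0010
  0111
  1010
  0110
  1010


Row parities: 11000
Column parities: 0011

Row P: 11000, Col P: 0011, Corner: 0


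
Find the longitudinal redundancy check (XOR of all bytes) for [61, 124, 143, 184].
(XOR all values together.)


XOR chain: 61 ^ 124 ^ 143 ^ 184 = 118

118


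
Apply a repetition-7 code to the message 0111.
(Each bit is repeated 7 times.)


Each bit -> 7 copies

0000000111111111111111111111


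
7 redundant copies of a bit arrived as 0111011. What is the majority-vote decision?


Ones: 5 out of 7
Threshold: 4

1 (5/7 voted 1)


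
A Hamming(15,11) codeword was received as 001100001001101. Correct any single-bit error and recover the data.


Syndrome = 0: no error detected

Data: 10001001101 (no errors)


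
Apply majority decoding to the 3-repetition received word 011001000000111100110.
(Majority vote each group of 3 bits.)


Groups: 011, 001, 000, 000, 111, 100, 110
Majority votes: 1000101

1000101


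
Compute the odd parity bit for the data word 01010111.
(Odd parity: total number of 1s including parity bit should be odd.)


Number of 1s in data: 5
Parity bit: 0

0


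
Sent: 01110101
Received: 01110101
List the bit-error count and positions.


XOR: 00000000

0 errors (received matches sent)


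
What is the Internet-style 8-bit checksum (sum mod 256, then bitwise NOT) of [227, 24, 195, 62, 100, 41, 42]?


Sum = 691 mod 256 = 179
Complement = 76

76


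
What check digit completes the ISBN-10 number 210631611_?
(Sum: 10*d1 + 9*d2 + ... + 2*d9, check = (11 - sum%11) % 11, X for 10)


Weighted sum: 123
123 mod 11 = 2

Check digit: 9


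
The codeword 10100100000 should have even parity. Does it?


Number of 1s: 3

No, parity error (3 ones)


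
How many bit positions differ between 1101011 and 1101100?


XOR: 0000111
Count of 1s: 3

3


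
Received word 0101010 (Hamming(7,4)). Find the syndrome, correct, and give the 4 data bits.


Syndrome = 0: no error detected

Data: 0010 (no errors)


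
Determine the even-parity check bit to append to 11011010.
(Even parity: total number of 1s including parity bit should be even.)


Number of 1s in data: 5
Parity bit: 1

1


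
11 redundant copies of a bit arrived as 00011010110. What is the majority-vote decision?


Ones: 5 out of 11
Threshold: 6

0 (5/11 voted 1)


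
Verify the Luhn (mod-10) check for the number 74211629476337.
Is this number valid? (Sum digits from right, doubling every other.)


Luhn sum = 69
69 mod 10 = 9

Invalid (Luhn sum mod 10 = 9)


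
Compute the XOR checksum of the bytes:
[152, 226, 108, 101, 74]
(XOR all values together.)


XOR chain: 152 ^ 226 ^ 108 ^ 101 ^ 74 = 57

57


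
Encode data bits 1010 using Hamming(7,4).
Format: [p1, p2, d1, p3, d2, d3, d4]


Parity bits: p1=1, p2=0, p3=1

1011010


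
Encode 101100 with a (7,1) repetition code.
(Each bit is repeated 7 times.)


Each bit -> 7 copies

111111100000001111111111111100000000000000


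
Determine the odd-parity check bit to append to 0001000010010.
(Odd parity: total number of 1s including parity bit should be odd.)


Number of 1s in data: 3
Parity bit: 0

0


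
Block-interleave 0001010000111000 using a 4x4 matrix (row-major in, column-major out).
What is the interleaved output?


Matrix:
  0001
  0100
  0011
  1000
Read columns: 0001010000101010

0001010000101010


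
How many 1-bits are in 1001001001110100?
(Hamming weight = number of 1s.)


Counting 1s in 1001001001110100

7


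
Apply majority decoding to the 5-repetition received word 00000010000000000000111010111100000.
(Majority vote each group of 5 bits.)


Groups: 00000, 01000, 00000, 00000, 11101, 01111, 00000
Majority votes: 0000110

0000110


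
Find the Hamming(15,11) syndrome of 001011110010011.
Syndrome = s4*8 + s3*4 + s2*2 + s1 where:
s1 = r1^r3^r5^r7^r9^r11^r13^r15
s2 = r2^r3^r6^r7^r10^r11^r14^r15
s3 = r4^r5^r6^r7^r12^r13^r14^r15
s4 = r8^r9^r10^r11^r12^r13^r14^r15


s1=1, s2=0, s3=1, s4=0

Syndrome = 5 (error at position 5)


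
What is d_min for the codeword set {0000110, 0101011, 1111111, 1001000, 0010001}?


Comparing all pairs, minimum distance: 3
Can detect 2 errors, correct 1 errors

3


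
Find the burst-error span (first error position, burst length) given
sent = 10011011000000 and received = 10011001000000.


XOR: 00000010000000

Burst at position 6, length 1


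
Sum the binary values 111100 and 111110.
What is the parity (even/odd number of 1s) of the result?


111100 = 60
111110 = 62
Sum = 122 = 1111010
1s count = 5

odd parity (5 ones in 1111010)


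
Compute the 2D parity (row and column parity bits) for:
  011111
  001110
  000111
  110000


Row parities: 1110
Column parities: 100110

Row P: 1110, Col P: 100110, Corner: 1


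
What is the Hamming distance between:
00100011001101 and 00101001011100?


XOR: 00001010010001
Count of 1s: 4

4


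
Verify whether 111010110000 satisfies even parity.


Number of 1s: 6

Yes, parity is correct (6 ones)


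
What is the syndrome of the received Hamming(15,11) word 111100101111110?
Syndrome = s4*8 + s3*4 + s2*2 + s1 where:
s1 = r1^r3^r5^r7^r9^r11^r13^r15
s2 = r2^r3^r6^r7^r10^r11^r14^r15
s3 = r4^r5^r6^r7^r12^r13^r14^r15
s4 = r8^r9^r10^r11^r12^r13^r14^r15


s1=0, s2=0, s3=1, s4=0

Syndrome = 4 (error at position 4)


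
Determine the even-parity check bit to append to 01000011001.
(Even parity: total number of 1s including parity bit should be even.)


Number of 1s in data: 4
Parity bit: 0

0


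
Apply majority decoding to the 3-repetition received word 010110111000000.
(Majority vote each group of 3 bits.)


Groups: 010, 110, 111, 000, 000
Majority votes: 01100

01100


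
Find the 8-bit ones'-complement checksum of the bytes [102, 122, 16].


Sum = 240 mod 256 = 240
Complement = 15

15


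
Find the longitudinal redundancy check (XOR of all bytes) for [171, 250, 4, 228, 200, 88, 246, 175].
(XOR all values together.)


XOR chain: 171 ^ 250 ^ 4 ^ 228 ^ 200 ^ 88 ^ 246 ^ 175 = 120

120


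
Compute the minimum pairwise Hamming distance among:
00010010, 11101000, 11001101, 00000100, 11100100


Comparing all pairs, minimum distance: 2
Can detect 1 errors, correct 0 errors

2


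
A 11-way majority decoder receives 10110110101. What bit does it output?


Ones: 7 out of 11
Threshold: 6

1 (7/11 voted 1)


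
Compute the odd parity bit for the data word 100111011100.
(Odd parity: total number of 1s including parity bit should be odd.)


Number of 1s in data: 7
Parity bit: 0

0


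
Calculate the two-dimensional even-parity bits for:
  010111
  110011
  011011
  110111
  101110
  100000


Row parities: 000101
Column parities: 000110

Row P: 000101, Col P: 000110, Corner: 0


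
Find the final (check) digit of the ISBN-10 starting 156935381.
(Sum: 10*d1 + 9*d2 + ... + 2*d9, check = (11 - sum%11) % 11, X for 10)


Weighted sum: 247
247 mod 11 = 5

Check digit: 6


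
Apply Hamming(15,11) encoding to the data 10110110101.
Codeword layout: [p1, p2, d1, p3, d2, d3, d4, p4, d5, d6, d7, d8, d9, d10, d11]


Parity bits: p1=1, p2=0, p3=0, p4=0

101001100110101


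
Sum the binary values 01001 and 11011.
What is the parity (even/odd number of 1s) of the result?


01001 = 9
11011 = 27
Sum = 36 = 100100
1s count = 2

even parity (2 ones in 100100)


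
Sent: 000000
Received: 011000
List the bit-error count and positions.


XOR: 011000

2 error(s) at position(s): 1, 2


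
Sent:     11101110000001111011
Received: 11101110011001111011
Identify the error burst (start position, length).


XOR: 00000000011000000000

Burst at position 9, length 2


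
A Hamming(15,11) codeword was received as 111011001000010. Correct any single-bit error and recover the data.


Syndrome = 4: error at position 4

Data: 11101000010 (corrected bit 4)


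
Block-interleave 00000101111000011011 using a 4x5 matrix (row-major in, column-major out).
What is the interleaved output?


Matrix:
  00000
  10111
  10000
  11011
Read columns: 01110001010001010101

01110001010001010101


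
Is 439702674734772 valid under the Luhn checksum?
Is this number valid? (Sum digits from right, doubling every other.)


Luhn sum = 73
73 mod 10 = 3

Invalid (Luhn sum mod 10 = 3)


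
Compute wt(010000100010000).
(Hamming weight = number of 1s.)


Counting 1s in 010000100010000

3


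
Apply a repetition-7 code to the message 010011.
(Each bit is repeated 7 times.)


Each bit -> 7 copies

000000011111110000000000000011111111111111


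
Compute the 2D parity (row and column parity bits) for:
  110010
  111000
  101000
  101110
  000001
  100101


Row parities: 110011
Column parities: 101000

Row P: 110011, Col P: 101000, Corner: 0


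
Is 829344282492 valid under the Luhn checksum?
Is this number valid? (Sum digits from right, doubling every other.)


Luhn sum = 64
64 mod 10 = 4

Invalid (Luhn sum mod 10 = 4)


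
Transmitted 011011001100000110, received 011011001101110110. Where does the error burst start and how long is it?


XOR: 000000000001110000

Burst at position 11, length 3


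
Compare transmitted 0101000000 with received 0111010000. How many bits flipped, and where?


XOR: 0010010000

2 error(s) at position(s): 2, 5


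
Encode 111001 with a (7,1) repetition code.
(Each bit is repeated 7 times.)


Each bit -> 7 copies

111111111111111111111000000000000001111111


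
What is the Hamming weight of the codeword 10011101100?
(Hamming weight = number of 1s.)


Counting 1s in 10011101100

6


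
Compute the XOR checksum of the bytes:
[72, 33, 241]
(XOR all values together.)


XOR chain: 72 ^ 33 ^ 241 = 152

152


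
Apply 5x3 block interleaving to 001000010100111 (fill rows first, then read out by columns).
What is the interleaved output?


Matrix:
  001
  000
  010
  100
  111
Read columns: 000110010110001

000110010110001


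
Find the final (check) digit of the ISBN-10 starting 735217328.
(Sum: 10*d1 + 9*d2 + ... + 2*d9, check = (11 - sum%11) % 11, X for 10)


Weighted sum: 226
226 mod 11 = 6

Check digit: 5


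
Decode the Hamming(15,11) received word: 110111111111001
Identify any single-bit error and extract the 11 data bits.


Syndrome = 0: no error detected

Data: 01111111001 (no errors)


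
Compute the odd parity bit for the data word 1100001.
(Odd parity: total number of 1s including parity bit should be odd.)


Number of 1s in data: 3
Parity bit: 0

0


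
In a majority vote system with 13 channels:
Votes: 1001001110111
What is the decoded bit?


Ones: 8 out of 13
Threshold: 7

1 (8/13 voted 1)


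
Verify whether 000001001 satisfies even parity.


Number of 1s: 2

Yes, parity is correct (2 ones)


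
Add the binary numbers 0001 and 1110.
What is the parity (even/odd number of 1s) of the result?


0001 = 1
1110 = 14
Sum = 15 = 1111
1s count = 4

even parity (4 ones in 1111)


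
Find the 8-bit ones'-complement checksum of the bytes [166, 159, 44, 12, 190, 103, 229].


Sum = 903 mod 256 = 135
Complement = 120

120


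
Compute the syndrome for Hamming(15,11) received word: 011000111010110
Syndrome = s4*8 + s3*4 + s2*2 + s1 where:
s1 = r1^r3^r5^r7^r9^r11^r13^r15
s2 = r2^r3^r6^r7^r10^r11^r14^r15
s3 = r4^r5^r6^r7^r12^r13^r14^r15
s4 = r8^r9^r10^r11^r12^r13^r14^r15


s1=1, s2=1, s3=1, s4=1

Syndrome = 15 (error at position 15)


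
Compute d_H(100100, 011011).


XOR: 111111
Count of 1s: 6

6


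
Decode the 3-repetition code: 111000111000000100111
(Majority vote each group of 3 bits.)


Groups: 111, 000, 111, 000, 000, 100, 111
Majority votes: 1010001

1010001


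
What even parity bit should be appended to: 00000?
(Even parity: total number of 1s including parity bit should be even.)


Number of 1s in data: 0
Parity bit: 0

0


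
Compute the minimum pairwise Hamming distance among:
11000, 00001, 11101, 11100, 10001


Comparing all pairs, minimum distance: 1
Can detect 0 errors, correct 0 errors

1


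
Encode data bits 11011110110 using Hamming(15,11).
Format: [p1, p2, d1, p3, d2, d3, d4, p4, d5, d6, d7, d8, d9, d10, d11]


Parity bits: p1=0, p2=1, p3=0, p4=1

011010111110110


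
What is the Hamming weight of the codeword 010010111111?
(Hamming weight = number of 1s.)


Counting 1s in 010010111111

8


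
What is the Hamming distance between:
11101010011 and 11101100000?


XOR: 00000110011
Count of 1s: 4

4


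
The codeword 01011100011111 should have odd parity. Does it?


Number of 1s: 9

Yes, parity is correct (9 ones)


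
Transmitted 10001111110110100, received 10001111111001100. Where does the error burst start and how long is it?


XOR: 00000000001111000

Burst at position 10, length 4


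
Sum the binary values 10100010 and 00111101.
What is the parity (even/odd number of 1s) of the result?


10100010 = 162
00111101 = 61
Sum = 223 = 11011111
1s count = 7

odd parity (7 ones in 11011111)


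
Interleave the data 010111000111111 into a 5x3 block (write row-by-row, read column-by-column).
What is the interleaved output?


Matrix:
  010
  111
  000
  111
  111
Read columns: 010111101101011

010111101101011


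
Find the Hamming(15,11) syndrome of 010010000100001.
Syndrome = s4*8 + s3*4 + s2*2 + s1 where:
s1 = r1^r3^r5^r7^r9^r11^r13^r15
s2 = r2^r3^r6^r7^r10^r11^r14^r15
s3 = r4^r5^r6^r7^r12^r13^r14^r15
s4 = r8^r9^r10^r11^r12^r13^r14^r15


s1=0, s2=1, s3=0, s4=0

Syndrome = 2 (error at position 2)


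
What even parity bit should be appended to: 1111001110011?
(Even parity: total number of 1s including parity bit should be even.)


Number of 1s in data: 9
Parity bit: 1

1


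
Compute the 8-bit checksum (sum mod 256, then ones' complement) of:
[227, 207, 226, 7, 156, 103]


Sum = 926 mod 256 = 158
Complement = 97

97


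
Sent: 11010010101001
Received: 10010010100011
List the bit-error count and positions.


XOR: 01000000001010

3 error(s) at position(s): 1, 10, 12


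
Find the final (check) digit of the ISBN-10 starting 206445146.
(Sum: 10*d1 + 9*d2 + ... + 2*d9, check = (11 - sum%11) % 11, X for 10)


Weighted sum: 173
173 mod 11 = 8

Check digit: 3


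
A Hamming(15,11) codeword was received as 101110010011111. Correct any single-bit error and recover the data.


Syndrome = 0: no error detected

Data: 11000011111 (no errors)


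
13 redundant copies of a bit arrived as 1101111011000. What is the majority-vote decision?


Ones: 8 out of 13
Threshold: 7

1 (8/13 voted 1)


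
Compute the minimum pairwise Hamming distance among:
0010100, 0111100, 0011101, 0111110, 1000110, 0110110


Comparing all pairs, minimum distance: 1
Can detect 0 errors, correct 0 errors

1


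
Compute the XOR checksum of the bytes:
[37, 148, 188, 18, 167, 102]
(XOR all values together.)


XOR chain: 37 ^ 148 ^ 188 ^ 18 ^ 167 ^ 102 = 222

222


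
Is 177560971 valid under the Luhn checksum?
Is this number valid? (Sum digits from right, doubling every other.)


Luhn sum = 35
35 mod 10 = 5

Invalid (Luhn sum mod 10 = 5)


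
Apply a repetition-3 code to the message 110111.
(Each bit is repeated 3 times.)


Each bit -> 3 copies

111111000111111111


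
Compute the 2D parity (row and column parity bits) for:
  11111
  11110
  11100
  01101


Row parities: 1011
Column parities: 10000

Row P: 1011, Col P: 10000, Corner: 1


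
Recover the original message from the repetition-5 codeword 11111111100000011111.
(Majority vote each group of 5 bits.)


Groups: 11111, 11110, 00000, 11111
Majority votes: 1101

1101


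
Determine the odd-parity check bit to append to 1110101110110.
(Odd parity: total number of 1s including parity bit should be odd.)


Number of 1s in data: 9
Parity bit: 0

0


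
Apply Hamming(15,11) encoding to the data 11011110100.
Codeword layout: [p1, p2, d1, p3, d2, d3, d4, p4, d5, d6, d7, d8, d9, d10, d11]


Parity bits: p1=0, p2=0, p3=1, p4=0

001110101110100


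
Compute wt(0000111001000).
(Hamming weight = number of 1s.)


Counting 1s in 0000111001000

4


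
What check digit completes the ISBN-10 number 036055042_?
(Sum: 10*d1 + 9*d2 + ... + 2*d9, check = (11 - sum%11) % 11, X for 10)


Weighted sum: 146
146 mod 11 = 3

Check digit: 8


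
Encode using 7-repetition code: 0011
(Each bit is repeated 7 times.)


Each bit -> 7 copies

0000000000000011111111111111


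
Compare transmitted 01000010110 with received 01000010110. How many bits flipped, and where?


XOR: 00000000000

0 errors (received matches sent)


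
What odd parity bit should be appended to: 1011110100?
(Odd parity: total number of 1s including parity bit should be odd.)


Number of 1s in data: 6
Parity bit: 1

1


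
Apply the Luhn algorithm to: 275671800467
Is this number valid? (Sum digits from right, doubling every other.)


Luhn sum = 45
45 mod 10 = 5

Invalid (Luhn sum mod 10 = 5)


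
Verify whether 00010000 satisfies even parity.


Number of 1s: 1

No, parity error (1 ones)


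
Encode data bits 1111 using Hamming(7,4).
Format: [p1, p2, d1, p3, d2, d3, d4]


Parity bits: p1=1, p2=1, p3=1

1111111


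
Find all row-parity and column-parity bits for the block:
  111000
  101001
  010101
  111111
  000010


Row parities: 11101
Column parities: 111001

Row P: 11101, Col P: 111001, Corner: 0


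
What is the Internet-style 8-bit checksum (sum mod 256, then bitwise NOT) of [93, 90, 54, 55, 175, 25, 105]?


Sum = 597 mod 256 = 85
Complement = 170

170


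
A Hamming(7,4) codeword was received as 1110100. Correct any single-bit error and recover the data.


Syndrome = 5: error at position 5

Data: 1000 (corrected bit 5)


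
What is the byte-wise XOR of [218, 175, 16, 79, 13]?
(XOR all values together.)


XOR chain: 218 ^ 175 ^ 16 ^ 79 ^ 13 = 39

39


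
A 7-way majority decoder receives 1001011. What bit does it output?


Ones: 4 out of 7
Threshold: 4

1 (4/7 voted 1)


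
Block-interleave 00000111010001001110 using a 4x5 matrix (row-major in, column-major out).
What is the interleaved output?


Matrix:
  00000
  11101
  00010
  01110
Read columns: 01000101010100110100

01000101010100110100


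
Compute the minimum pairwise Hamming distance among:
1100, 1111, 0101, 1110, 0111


Comparing all pairs, minimum distance: 1
Can detect 0 errors, correct 0 errors

1


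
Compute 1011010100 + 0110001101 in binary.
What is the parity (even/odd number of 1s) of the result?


1011010100 = 724
0110001101 = 397
Sum = 1121 = 10001100001
1s count = 4

even parity (4 ones in 10001100001)


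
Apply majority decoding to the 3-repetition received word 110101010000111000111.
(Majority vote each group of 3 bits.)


Groups: 110, 101, 010, 000, 111, 000, 111
Majority votes: 1100101

1100101


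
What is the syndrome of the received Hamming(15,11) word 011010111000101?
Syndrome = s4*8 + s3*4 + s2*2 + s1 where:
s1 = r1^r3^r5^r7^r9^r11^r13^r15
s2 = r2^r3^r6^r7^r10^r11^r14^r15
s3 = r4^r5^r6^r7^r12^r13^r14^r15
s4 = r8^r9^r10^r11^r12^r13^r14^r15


s1=0, s2=0, s3=0, s4=0

Syndrome = 0 (no error)


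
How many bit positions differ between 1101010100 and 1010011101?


XOR: 0111001001
Count of 1s: 5

5


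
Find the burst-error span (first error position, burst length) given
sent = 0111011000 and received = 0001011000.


XOR: 0110000000

Burst at position 1, length 2


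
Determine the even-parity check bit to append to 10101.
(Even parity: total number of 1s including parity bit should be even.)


Number of 1s in data: 3
Parity bit: 1

1


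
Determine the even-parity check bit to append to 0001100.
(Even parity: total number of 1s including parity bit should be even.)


Number of 1s in data: 2
Parity bit: 0

0


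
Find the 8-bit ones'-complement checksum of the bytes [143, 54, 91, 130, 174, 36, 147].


Sum = 775 mod 256 = 7
Complement = 248

248


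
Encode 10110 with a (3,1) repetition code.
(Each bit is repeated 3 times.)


Each bit -> 3 copies

111000111111000


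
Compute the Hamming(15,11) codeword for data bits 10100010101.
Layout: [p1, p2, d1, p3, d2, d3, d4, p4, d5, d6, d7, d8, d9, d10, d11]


Parity bits: p1=0, p2=0, p3=1, p4=1

001101010010101


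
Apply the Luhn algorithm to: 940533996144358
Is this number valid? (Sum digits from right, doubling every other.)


Luhn sum = 77
77 mod 10 = 7

Invalid (Luhn sum mod 10 = 7)


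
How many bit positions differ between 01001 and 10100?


XOR: 11101
Count of 1s: 4

4


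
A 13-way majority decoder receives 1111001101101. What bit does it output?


Ones: 9 out of 13
Threshold: 7

1 (9/13 voted 1)


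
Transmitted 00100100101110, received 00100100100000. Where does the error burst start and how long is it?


XOR: 00000000001110

Burst at position 10, length 3


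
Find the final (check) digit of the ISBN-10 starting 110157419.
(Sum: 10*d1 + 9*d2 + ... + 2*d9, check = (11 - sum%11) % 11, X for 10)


Weighted sum: 128
128 mod 11 = 7

Check digit: 4


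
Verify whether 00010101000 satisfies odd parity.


Number of 1s: 3

Yes, parity is correct (3 ones)


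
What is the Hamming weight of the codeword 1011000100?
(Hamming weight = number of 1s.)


Counting 1s in 1011000100

4


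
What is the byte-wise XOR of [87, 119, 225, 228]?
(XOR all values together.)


XOR chain: 87 ^ 119 ^ 225 ^ 228 = 37

37


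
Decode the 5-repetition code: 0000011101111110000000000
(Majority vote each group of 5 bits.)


Groups: 00000, 11101, 11111, 00000, 00000
Majority votes: 01100

01100


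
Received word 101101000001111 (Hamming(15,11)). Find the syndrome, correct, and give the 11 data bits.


Syndrome = 0: no error detected

Data: 10100001111 (no errors)


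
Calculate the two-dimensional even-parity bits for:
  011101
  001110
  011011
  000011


Row parities: 0100
Column parities: 001011

Row P: 0100, Col P: 001011, Corner: 1


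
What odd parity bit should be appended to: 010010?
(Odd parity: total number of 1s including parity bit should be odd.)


Number of 1s in data: 2
Parity bit: 1

1


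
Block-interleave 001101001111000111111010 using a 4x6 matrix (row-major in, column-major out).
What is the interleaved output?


Matrix:
  001101
  001111
  000111
  111010
Read columns: 000100011101111001111110

000100011101111001111110


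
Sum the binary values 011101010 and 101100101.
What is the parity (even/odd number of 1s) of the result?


011101010 = 234
101100101 = 357
Sum = 591 = 1001001111
1s count = 6

even parity (6 ones in 1001001111)


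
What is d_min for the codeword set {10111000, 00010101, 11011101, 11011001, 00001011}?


Comparing all pairs, minimum distance: 1
Can detect 0 errors, correct 0 errors

1


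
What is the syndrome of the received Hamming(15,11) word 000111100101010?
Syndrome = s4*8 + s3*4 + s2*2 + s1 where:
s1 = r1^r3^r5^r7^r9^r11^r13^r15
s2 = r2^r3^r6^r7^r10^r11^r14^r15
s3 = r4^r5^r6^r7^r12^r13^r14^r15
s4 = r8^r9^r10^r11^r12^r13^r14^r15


s1=0, s2=0, s3=0, s4=1

Syndrome = 8 (error at position 8)


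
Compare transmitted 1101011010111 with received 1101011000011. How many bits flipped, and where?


XOR: 0000000010100

2 error(s) at position(s): 8, 10


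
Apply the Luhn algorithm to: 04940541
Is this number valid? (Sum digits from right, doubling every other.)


Luhn sum = 31
31 mod 10 = 1

Invalid (Luhn sum mod 10 = 1)


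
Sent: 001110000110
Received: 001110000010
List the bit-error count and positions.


XOR: 000000000100

1 error(s) at position(s): 9


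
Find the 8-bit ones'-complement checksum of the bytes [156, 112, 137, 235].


Sum = 640 mod 256 = 128
Complement = 127

127


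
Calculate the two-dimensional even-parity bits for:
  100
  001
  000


Row parities: 110
Column parities: 101

Row P: 110, Col P: 101, Corner: 0


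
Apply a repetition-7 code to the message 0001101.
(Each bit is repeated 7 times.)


Each bit -> 7 copies

0000000000000000000001111111111111100000001111111


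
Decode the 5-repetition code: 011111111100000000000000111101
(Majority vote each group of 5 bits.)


Groups: 01111, 11111, 00000, 00000, 00001, 11101
Majority votes: 110001

110001


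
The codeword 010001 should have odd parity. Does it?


Number of 1s: 2

No, parity error (2 ones)


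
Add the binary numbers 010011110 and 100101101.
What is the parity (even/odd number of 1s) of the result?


010011110 = 158
100101101 = 301
Sum = 459 = 111001011
1s count = 6

even parity (6 ones in 111001011)


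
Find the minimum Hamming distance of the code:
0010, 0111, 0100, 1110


Comparing all pairs, minimum distance: 2
Can detect 1 errors, correct 0 errors

2


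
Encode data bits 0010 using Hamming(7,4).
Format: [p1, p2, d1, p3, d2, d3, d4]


Parity bits: p1=0, p2=1, p3=1

0101010


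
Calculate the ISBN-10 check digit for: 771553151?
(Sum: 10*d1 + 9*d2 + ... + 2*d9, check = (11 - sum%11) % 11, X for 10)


Weighted sum: 242
242 mod 11 = 0

Check digit: 0


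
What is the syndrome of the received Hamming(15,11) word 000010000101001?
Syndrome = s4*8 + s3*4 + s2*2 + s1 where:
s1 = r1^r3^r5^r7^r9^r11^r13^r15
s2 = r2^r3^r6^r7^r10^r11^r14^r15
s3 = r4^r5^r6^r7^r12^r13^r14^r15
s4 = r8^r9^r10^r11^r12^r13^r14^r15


s1=0, s2=0, s3=1, s4=1

Syndrome = 12 (error at position 12)


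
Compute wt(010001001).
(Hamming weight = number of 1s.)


Counting 1s in 010001001

3


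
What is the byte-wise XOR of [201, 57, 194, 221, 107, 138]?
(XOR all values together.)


XOR chain: 201 ^ 57 ^ 194 ^ 221 ^ 107 ^ 138 = 14

14


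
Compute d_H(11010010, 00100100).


XOR: 11110110
Count of 1s: 6

6


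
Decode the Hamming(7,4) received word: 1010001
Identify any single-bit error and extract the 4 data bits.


Syndrome = 5: error at position 5

Data: 1101 (corrected bit 5)


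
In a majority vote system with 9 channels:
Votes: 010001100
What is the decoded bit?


Ones: 3 out of 9
Threshold: 5

0 (3/9 voted 1)


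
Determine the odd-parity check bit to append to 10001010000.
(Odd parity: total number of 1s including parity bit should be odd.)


Number of 1s in data: 3
Parity bit: 0

0


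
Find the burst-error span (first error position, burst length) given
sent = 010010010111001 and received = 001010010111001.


XOR: 011000000000000

Burst at position 1, length 2


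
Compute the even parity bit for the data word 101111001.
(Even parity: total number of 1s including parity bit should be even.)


Number of 1s in data: 6
Parity bit: 0

0


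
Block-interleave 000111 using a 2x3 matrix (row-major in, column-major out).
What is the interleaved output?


Matrix:
  000
  111
Read columns: 010101

010101


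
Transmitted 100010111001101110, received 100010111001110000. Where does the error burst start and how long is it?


XOR: 000000000000011110

Burst at position 13, length 4


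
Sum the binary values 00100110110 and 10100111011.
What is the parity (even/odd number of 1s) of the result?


00100110110 = 310
10100111011 = 1339
Sum = 1649 = 11001110001
1s count = 6

even parity (6 ones in 11001110001)


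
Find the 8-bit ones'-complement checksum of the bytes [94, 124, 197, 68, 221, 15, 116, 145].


Sum = 980 mod 256 = 212
Complement = 43

43


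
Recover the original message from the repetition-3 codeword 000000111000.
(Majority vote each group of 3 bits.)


Groups: 000, 000, 111, 000
Majority votes: 0010

0010


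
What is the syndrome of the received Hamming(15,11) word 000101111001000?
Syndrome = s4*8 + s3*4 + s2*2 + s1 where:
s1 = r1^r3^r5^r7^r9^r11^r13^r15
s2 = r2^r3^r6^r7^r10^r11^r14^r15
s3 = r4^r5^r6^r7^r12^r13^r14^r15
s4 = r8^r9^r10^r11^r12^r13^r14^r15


s1=0, s2=0, s3=0, s4=1

Syndrome = 8 (error at position 8)


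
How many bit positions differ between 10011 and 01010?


XOR: 11001
Count of 1s: 3

3


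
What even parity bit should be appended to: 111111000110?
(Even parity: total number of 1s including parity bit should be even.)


Number of 1s in data: 8
Parity bit: 0

0


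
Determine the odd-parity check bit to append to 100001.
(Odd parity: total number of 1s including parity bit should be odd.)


Number of 1s in data: 2
Parity bit: 1

1


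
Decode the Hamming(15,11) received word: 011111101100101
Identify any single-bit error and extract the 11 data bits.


Syndrome = 0: no error detected

Data: 11111100101 (no errors)


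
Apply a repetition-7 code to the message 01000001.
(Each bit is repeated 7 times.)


Each bit -> 7 copies

00000001111111000000000000000000000000000000000001111111


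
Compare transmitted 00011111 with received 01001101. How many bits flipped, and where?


XOR: 01010010

3 error(s) at position(s): 1, 3, 6


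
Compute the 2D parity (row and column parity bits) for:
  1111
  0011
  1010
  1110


Row parities: 0001
Column parities: 1000

Row P: 0001, Col P: 1000, Corner: 1


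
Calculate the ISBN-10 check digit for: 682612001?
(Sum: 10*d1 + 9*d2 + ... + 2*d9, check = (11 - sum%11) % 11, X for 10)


Weighted sum: 208
208 mod 11 = 10

Check digit: 1


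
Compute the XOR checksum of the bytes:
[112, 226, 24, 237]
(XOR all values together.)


XOR chain: 112 ^ 226 ^ 24 ^ 237 = 103

103


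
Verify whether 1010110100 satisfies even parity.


Number of 1s: 5

No, parity error (5 ones)


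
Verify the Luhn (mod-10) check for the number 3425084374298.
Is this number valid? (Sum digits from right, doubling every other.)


Luhn sum = 65
65 mod 10 = 5

Invalid (Luhn sum mod 10 = 5)


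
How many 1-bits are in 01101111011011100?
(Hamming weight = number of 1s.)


Counting 1s in 01101111011011100

11


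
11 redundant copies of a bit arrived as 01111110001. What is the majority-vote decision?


Ones: 7 out of 11
Threshold: 6

1 (7/11 voted 1)


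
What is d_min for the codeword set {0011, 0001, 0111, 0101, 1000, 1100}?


Comparing all pairs, minimum distance: 1
Can detect 0 errors, correct 0 errors

1


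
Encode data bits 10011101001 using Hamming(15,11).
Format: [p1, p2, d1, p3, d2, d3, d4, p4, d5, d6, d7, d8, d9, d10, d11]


Parity bits: p1=0, p2=0, p3=1, p4=0

001100101101001


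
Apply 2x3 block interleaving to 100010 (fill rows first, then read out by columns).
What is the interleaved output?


Matrix:
  100
  010
Read columns: 100100

100100


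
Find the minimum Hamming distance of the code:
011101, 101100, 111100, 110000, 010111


Comparing all pairs, minimum distance: 1
Can detect 0 errors, correct 0 errors

1


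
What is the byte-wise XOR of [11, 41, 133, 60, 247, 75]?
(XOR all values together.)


XOR chain: 11 ^ 41 ^ 133 ^ 60 ^ 247 ^ 75 = 39

39


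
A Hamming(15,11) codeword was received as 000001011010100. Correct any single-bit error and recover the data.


Syndrome = 1: error at position 1

Data: 00101010100 (corrected bit 1)


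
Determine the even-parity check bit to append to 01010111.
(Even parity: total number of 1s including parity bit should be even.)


Number of 1s in data: 5
Parity bit: 1

1


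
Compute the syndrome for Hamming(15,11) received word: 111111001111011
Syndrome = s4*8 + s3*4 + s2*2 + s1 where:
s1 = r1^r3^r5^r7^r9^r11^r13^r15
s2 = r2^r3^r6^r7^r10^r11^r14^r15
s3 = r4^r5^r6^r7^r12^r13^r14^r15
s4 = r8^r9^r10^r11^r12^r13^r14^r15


s1=0, s2=1, s3=0, s4=0

Syndrome = 2 (error at position 2)


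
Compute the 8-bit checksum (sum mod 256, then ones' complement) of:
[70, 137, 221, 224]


Sum = 652 mod 256 = 140
Complement = 115

115


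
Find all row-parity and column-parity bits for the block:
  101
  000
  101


Row parities: 000
Column parities: 000

Row P: 000, Col P: 000, Corner: 0


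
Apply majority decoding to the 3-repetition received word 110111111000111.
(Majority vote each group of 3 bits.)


Groups: 110, 111, 111, 000, 111
Majority votes: 11101

11101


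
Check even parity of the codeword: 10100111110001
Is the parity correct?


Number of 1s: 8

Yes, parity is correct (8 ones)


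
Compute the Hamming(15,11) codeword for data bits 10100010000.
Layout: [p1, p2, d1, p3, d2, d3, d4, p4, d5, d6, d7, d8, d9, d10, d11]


Parity bits: p1=0, p2=1, p3=1, p4=1

011101010010000


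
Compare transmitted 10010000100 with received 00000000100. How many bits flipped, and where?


XOR: 10010000000

2 error(s) at position(s): 0, 3


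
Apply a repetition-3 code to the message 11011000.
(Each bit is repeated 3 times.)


Each bit -> 3 copies

111111000111111000000000


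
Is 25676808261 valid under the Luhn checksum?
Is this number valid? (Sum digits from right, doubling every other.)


Luhn sum = 40
40 mod 10 = 0

Valid (Luhn sum mod 10 = 0)


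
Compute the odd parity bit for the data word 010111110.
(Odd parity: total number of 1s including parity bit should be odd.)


Number of 1s in data: 6
Parity bit: 1

1


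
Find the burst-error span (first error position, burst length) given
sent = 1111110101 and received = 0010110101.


XOR: 1101000000

Burst at position 0, length 4


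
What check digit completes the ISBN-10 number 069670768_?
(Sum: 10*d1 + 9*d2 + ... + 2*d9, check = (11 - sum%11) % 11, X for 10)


Weighted sum: 272
272 mod 11 = 8

Check digit: 3


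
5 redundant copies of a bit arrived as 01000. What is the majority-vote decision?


Ones: 1 out of 5
Threshold: 3

0 (1/5 voted 1)


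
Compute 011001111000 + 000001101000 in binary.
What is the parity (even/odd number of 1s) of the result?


011001111000 = 1656
000001101000 = 104
Sum = 1760 = 11011100000
1s count = 5

odd parity (5 ones in 11011100000)


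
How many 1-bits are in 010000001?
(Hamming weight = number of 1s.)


Counting 1s in 010000001

2


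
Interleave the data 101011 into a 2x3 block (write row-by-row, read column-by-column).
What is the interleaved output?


Matrix:
  101
  011
Read columns: 100111

100111
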